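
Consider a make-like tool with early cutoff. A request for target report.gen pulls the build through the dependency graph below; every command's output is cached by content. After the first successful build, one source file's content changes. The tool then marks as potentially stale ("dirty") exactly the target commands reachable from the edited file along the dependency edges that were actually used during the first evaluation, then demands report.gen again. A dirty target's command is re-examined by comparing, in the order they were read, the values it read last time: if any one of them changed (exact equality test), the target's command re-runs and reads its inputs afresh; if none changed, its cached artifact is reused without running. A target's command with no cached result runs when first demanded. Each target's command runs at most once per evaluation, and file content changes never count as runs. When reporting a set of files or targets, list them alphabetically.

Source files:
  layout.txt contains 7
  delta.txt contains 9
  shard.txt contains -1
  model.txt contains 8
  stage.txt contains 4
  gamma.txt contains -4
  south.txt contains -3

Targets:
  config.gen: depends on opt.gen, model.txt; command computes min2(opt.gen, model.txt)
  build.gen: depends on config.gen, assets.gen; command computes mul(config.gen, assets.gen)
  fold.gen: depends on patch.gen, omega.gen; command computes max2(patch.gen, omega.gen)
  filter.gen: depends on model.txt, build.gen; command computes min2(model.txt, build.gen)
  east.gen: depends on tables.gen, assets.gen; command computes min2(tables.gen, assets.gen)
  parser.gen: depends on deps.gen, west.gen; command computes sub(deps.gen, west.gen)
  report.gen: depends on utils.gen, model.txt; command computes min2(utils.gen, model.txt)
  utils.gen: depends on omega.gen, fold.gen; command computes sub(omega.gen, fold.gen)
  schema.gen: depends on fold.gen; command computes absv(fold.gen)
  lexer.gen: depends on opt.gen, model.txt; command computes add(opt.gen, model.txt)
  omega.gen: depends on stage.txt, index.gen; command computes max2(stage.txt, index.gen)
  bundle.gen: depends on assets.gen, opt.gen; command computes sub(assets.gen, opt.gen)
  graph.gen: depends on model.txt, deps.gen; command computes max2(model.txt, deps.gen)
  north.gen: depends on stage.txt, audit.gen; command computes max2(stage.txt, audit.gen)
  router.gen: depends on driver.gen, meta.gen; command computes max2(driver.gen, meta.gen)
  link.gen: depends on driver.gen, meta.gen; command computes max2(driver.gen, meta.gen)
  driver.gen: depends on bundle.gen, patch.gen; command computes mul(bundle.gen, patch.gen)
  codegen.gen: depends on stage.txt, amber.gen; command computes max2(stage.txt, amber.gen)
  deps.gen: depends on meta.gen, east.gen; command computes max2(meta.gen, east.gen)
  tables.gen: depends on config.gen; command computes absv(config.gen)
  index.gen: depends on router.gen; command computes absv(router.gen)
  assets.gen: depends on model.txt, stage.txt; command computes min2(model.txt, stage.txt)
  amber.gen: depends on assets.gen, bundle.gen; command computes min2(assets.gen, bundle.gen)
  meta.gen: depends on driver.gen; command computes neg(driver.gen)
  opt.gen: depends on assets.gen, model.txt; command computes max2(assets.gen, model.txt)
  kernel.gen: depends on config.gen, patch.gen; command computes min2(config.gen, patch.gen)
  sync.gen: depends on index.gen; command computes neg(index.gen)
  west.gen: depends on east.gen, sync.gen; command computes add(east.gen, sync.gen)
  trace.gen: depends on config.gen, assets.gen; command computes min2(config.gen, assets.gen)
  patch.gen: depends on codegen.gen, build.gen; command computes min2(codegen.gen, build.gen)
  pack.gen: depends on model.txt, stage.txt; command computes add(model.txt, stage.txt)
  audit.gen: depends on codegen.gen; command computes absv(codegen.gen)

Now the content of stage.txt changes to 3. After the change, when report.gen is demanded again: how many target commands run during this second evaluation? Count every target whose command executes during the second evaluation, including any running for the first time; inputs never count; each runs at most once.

14 target commands run: amber.gen, assets.gen, build.gen, bundle.gen, codegen.gen, driver.gen, fold.gen, index.gen, meta.gen, omega.gen, opt.gen, patch.gen, router.gen, utils.gen.
Note where the cutoff bites: config.gen is checked, finds nothing changed, and keeps its cache.

First demand of the output computes:
  assets.gen = min2(8, 4) = 4
  opt.gen = max2(4, 8) = 8
  bundle.gen = sub(4, 8) = -4
  amber.gen = min2(4, -4) = -4
  codegen.gen = max2(4, -4) = 4
  config.gen = min2(8, 8) = 8
  build.gen = mul(8, 4) = 32
  patch.gen = min2(4, 32) = 4
  driver.gen = mul(-4, 4) = -16
  meta.gen = neg(-16) = 16
  router.gen = max2(-16, 16) = 16
  index.gen = absv(16) = 16
  omega.gen = max2(4, 16) = 16
  fold.gen = max2(4, 16) = 16
  utils.gen = sub(16, 16) = 0
  report.gen = min2(0, 8) = 0

After the edit, cleaning proceeds:
  assets.gen: a read changed (stage.txt 4->3) — executes, giving 3.
  opt.gen: a read changed (assets.gen 4->3) — executes, giving 8 — identical to its old value.
  bundle.gen: a read changed (assets.gen 4->3) — executes, giving -5.
  amber.gen: a read changed (assets.gen 4->3; bundle.gen -4->-5) — executes, giving -5.
  codegen.gen: a read changed (stage.txt 4->3; amber.gen -4->-5) — executes, giving 3.
  config.gen: dirty, but its reads are unchanged (opt.gen unchanged, model.txt unchanged); cached 8 stands.
  build.gen: a read changed (assets.gen 4->3) — executes, giving 24.
  patch.gen: a read changed (codegen.gen 4->3; build.gen 32->24) — executes, giving 3.
  driver.gen: a read changed (bundle.gen -4->-5; patch.gen 4->3) — executes, giving -15.
  meta.gen: a read changed (driver.gen -16->-15) — executes, giving 15.
  router.gen: a read changed (driver.gen -16->-15; meta.gen 16->15) — executes, giving 15.
  index.gen: a read changed (router.gen 16->15) — executes, giving 15.
  omega.gen: a read changed (stage.txt 4->3; index.gen 16->15) — executes, giving 15.
  fold.gen: a read changed (patch.gen 4->3; omega.gen 16->15) — executes, giving 15.
  utils.gen: a read changed (omega.gen 16->15; fold.gen 16->15) — executes, giving 0 — identical to its old value.
  report.gen: dirty, but its reads are unchanged (utils.gen unchanged, model.txt unchanged); cached 0 stands.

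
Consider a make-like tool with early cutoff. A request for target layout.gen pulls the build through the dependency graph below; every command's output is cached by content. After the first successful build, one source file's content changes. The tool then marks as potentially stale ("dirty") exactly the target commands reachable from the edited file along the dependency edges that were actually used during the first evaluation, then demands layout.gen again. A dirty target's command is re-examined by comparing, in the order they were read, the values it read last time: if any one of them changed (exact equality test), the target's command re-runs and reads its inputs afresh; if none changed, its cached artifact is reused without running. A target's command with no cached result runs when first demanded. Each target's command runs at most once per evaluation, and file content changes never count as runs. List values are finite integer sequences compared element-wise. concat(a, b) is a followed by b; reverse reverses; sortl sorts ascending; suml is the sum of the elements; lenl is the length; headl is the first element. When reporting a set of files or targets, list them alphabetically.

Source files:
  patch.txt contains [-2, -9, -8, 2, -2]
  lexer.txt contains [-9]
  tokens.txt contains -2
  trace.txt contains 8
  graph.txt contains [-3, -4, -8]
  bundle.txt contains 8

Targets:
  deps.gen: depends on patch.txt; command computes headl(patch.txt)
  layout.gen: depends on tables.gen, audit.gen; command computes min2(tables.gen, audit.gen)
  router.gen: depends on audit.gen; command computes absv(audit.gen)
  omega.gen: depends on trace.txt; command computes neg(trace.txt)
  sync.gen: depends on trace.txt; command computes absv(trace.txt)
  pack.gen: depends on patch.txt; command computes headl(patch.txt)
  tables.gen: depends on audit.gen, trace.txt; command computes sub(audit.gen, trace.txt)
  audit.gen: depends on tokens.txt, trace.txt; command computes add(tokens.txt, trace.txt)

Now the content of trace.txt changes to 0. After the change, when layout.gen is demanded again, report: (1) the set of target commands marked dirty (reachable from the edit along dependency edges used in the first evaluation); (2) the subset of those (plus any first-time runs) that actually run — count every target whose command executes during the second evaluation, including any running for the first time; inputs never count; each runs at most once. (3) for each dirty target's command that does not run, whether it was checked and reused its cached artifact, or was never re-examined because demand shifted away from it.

The edit dirties: audit.gen, layout.gen, tables.gen.
3 target commands run: audit.gen, layout.gen, tables.gen.
No dirty target's command escaped a run.

First demand of the output computes:
  audit.gen = add(-2, 8) = 6
  tables.gen = sub(6, 8) = -2
  layout.gen = min2(-2, 6) = -2

After the edit, cleaning proceeds:
  audit.gen: a read changed (trace.txt 8->0) — executes, giving -2.
  tables.gen: a read changed (audit.gen 6->-2; trace.txt 8->0) — executes, giving -2 — identical to its old value.
  layout.gen: a read changed (audit.gen 6->-2) — executes, giving -2 — identical to its old value.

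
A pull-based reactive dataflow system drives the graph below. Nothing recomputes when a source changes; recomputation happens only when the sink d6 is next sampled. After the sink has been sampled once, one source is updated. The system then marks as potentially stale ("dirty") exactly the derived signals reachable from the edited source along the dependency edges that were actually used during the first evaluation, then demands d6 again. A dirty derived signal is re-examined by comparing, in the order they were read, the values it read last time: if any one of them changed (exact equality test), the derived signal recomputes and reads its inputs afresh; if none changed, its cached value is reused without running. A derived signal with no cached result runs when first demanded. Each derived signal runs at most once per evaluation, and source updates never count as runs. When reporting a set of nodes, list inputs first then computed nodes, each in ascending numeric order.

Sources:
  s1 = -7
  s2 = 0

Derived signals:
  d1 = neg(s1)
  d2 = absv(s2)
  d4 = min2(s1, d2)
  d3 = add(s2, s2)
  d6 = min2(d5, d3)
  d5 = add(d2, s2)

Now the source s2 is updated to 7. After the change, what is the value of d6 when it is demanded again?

New value of d6: 14.

First evaluation (everything demanded from the output):
  d2 = absv(0) = 0
  d3 = add(0, 0) = 0
  d5 = add(0, 0) = 0
  d6 = min2(0, 0) = 0

Propagation after the edit:
  d2: runs — s2 0->7; result 7.
  d3: runs — s2 0->7; s2 0->7; result 14.
  d5: runs — d2 0->7; s2 0->7; result 14.
  d6: runs — d5 0->14; d3 0->14; result 14.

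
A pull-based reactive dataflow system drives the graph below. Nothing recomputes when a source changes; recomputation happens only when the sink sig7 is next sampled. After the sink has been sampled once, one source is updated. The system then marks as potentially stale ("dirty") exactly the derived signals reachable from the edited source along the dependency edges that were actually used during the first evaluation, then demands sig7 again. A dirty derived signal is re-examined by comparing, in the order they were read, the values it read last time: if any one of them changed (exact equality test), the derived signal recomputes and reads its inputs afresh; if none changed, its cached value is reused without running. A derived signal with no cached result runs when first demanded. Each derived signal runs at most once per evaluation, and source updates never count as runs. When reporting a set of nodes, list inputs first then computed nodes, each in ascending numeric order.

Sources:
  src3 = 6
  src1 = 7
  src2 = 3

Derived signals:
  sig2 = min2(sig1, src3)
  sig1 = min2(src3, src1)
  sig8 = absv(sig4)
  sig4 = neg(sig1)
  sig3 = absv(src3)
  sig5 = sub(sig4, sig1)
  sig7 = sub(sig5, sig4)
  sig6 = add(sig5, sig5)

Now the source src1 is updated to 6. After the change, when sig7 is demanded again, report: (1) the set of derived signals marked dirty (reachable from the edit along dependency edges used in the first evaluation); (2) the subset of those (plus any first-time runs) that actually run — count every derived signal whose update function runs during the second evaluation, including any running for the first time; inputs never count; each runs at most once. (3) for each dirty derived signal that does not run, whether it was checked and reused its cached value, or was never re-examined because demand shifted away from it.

First evaluation (everything demanded from the output):
  sig1 = min2(6, 7) = 6
  sig4 = neg(6) = -6
  sig5 = sub(-6, 6) = -12
  sig7 = sub(-12, -6) = -6

Propagation after the edit:
  sig1: runs — src1 7->6; result 6 (same value as before).
  sig4: checked — values it read are unchanged (sig1 unchanged); reused cached -6 without running.
  sig5: checked — values it read are unchanged (sig4 unchanged, sig1 unchanged); reused cached -12 without running.
  sig7: checked — values it read are unchanged (sig5 unchanged, sig4 unchanged); reused cached -6 without running.

Key observation: the change is absorbed at sig1 — it re-runs but produces the same value, and the output's value is unchanged.

Marked dirty: sig1, sig4, sig5, sig7.
Derived signals that run: sig1 — 1 in total.
Checked but reused from cache: sig4, sig5, sig7.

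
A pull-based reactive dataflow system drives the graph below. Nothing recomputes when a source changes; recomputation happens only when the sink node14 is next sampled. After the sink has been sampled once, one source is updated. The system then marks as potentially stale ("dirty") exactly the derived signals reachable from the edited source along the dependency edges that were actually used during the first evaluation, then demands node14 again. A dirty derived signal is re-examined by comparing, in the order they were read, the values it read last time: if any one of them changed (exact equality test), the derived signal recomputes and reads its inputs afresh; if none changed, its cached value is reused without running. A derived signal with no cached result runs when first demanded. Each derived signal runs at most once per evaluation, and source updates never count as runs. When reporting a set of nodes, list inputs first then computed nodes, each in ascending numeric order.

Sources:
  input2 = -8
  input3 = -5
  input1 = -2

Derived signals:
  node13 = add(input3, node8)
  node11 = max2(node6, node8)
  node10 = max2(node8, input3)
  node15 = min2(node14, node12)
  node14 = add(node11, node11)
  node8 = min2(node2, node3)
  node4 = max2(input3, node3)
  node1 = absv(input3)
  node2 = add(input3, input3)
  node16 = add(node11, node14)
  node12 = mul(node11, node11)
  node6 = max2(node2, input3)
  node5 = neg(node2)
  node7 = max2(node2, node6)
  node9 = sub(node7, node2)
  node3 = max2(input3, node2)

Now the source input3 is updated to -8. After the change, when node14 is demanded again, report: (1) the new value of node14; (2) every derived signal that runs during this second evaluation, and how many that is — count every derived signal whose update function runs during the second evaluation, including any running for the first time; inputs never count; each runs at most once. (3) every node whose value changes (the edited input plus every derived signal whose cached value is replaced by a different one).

New value of node14: -16.
Derived signals that run: node2, node3, node6, node8, node11, node14 — 6 in total.
Values that change: input3, node2, node3, node6, node8, node11, node14.

First evaluation (everything demanded from the output):
  node2 = add(-5, -5) = -10
  node3 = max2(-5, -10) = -5
  node6 = max2(-10, -5) = -5
  node8 = min2(-10, -5) = -10
  node11 = max2(-5, -10) = -5
  node14 = add(-5, -5) = -10

Propagation after the edit:
  node2: runs — input3 -5->-8; input3 -5->-8; result -16.
  node3: runs — input3 -5->-8; node2 -10->-16; result -8.
  node6: runs — node2 -10->-16; input3 -5->-8; result -8.
  node8: runs — node2 -10->-16; node3 -5->-8; result -16.
  node11: runs — node6 -5->-8; node8 -10->-16; result -8.
  node14: runs — node11 -5->-8; node11 -5->-8; result -16.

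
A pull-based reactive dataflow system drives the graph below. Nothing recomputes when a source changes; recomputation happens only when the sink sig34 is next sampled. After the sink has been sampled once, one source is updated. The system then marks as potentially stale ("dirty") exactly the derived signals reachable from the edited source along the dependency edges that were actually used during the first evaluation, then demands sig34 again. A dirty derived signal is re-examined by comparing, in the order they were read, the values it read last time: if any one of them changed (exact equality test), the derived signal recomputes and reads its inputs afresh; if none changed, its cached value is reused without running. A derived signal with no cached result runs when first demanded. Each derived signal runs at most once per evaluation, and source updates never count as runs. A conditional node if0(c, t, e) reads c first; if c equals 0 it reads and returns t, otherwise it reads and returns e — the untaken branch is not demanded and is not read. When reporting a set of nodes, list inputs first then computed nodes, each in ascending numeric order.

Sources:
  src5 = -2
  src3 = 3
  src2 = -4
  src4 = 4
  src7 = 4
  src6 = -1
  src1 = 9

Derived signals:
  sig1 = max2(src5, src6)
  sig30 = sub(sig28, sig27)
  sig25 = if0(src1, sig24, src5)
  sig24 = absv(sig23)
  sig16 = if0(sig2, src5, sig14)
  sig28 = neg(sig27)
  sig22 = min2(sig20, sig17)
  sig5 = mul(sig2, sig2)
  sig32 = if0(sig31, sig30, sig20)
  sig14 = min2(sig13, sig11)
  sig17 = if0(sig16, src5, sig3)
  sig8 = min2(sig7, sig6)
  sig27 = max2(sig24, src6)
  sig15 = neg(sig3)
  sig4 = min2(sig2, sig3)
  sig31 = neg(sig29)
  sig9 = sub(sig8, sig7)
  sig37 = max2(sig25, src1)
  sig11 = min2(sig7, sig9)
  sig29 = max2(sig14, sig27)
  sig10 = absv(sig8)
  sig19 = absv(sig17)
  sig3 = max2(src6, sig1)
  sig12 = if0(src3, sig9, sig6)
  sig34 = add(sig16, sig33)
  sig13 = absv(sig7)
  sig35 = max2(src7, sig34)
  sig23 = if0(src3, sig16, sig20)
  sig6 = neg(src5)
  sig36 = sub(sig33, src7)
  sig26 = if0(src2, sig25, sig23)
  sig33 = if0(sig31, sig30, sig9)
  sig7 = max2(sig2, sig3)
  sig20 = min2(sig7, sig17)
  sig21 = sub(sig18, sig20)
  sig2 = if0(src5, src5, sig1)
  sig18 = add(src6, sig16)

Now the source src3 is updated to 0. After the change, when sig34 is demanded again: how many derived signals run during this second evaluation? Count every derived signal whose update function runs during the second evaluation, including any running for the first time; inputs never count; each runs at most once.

Derived signals that run: sig23 — 1 in total.
Key observation: the change is absorbed at sig23 — it re-runs but produces the same value, and the output's value is unchanged.

First evaluation (everything demanded from the output):
  sig1 = max2(-2, -1) = -1
  sig2 = if0(src5=-2 -> else branch sig1) = -1
  sig3 = max2(-1, -1) = -1
  sig6 = neg(-2) = 2
  sig7 = max2(-1, -1) = -1
  sig8 = min2(-1, 2) = -1
  sig9 = sub(-1, -1) = 0
  sig11 = min2(-1, 0) = -1
  sig13 = absv(-1) = 1
  sig14 = min2(1, -1) = -1
  sig16 = if0(sig2=-1 -> else branch sig14) = -1
  sig17 = if0(sig16=-1 -> else branch sig3) = -1
  sig20 = min2(-1, -1) = -1
  sig23 = if0(src3=3 -> else branch sig20) = -1
  sig24 = absv(-1) = 1
  sig27 = max2(1, -1) = 1
  sig29 = max2(-1, 1) = 1
  sig31 = neg(1) = -1
  sig33 = if0(sig31=-1 -> else branch sig9) = 0
  sig34 = add(-1, 0) = -1

Propagation after the edit:
  sig23: runs — src3 3->0; result -1 (same value as before).
  sig24: checked — values it read are unchanged (sig23 unchanged); reused cached 1 without running.
  sig27: checked — values it read are unchanged (sig24 unchanged, src6 unchanged); reused cached 1 without running.
  sig29: checked — values it read are unchanged (sig14 unchanged, sig27 unchanged); reused cached 1 without running.
  sig31: checked — values it read are unchanged (sig29 unchanged); reused cached -1 without running.
  sig33: checked — values it read are unchanged (sig31 unchanged, sig9 unchanged); reused cached 0 without running.
  sig34: checked — values it read are unchanged (sig16 unchanged, sig33 unchanged); reused cached -1 without running.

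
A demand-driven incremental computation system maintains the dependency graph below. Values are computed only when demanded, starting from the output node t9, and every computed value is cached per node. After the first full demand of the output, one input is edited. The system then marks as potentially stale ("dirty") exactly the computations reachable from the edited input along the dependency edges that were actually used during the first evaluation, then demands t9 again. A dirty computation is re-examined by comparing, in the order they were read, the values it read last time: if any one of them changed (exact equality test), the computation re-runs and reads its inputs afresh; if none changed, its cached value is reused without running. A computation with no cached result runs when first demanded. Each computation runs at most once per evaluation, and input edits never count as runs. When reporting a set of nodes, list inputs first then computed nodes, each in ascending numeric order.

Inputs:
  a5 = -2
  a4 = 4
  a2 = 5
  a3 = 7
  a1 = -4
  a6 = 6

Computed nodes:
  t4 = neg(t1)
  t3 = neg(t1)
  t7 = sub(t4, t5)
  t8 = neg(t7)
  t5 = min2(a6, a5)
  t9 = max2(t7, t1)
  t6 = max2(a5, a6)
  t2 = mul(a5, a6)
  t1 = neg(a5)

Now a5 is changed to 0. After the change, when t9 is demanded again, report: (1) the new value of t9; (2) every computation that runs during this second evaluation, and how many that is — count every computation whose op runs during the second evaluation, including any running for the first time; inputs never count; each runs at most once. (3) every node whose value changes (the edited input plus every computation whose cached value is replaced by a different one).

First evaluation (everything demanded from the output):
  t1 = neg(-2) = 2
  t4 = neg(2) = -2
  t5 = min2(6, -2) = -2
  t7 = sub(-2, -2) = 0
  t9 = max2(0, 2) = 2

Propagation after the edit:
  t1: runs — a5 -2->0; result 0.
  t4: runs — t1 2->0; result 0.
  t5: runs — a5 -2->0; result 0.
  t7: runs — t4 -2->0; t5 -2->0; result 0 (same value as before).
  t9: runs — t1 2->0; result 0.

New value of t9: 0.
Computations that run: t1, t4, t5, t7, t9 — 5 in total.
Values that change: a5, t1, t4, t5, t9.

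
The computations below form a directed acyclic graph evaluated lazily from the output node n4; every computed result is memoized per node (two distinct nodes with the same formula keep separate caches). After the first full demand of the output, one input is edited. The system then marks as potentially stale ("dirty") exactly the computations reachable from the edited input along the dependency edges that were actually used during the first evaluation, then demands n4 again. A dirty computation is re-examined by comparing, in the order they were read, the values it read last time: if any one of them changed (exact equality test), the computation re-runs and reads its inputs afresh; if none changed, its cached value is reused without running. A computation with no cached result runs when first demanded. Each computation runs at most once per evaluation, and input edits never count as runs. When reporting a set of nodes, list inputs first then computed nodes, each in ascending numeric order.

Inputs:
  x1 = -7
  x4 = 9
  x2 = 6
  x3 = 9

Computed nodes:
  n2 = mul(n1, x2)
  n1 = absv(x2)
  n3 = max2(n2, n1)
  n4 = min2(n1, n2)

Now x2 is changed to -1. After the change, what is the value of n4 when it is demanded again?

Demanding n4 again yields -1.

First demand of the output computes:
  n1 = absv(6) = 6
  n2 = mul(6, 6) = 36
  n4 = min2(6, 36) = 6

After the edit, cleaning proceeds:
  n1: a read changed (x2 6->-1) — executes, giving 1.
  n2: a read changed (n1 6->1; x2 6->-1) — executes, giving -1.
  n4: a read changed (n1 6->1; n2 36->-1) — executes, giving -1.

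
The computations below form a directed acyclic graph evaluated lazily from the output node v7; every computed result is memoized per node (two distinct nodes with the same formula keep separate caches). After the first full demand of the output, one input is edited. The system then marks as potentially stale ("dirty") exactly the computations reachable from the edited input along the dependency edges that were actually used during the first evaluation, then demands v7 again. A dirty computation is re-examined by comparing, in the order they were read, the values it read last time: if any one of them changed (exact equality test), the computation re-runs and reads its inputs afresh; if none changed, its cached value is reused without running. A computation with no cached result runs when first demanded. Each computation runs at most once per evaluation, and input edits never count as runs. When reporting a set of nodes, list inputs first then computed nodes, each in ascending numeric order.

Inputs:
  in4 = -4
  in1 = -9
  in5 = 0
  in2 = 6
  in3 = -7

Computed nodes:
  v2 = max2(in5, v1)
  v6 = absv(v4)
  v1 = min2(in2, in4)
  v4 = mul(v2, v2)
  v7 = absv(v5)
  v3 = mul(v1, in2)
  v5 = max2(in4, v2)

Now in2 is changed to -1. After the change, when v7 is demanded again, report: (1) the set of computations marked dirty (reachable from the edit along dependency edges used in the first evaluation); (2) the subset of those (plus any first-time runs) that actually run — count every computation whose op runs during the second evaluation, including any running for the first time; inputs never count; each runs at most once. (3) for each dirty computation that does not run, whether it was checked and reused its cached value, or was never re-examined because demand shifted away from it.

First demand of the output computes:
  v1 = min2(6, -4) = -4
  v2 = max2(0, -4) = 0
  v5 = max2(-4, 0) = 0
  v7 = absv(0) = 0

After the edit, cleaning proceeds:
  v1: a read changed (in2 6->-1) — executes, giving -4 — identical to its old value.
  v2: dirty, but its reads are unchanged (in5 unchanged, v1 unchanged); cached 0 stands.
  v5: dirty, but its reads are unchanged (in4 unchanged, v2 unchanged); cached 0 stands.
  v7: dirty, but its reads are unchanged (v5 unchanged); cached 0 stands.

Note the absorption at v1: it re-runs yet its value is the same, leaving the output's value untouched.

The edit dirties: v1, v2, v5, v7.
1 computations run: v1.
Cache hits after checking: v2, v5, v7.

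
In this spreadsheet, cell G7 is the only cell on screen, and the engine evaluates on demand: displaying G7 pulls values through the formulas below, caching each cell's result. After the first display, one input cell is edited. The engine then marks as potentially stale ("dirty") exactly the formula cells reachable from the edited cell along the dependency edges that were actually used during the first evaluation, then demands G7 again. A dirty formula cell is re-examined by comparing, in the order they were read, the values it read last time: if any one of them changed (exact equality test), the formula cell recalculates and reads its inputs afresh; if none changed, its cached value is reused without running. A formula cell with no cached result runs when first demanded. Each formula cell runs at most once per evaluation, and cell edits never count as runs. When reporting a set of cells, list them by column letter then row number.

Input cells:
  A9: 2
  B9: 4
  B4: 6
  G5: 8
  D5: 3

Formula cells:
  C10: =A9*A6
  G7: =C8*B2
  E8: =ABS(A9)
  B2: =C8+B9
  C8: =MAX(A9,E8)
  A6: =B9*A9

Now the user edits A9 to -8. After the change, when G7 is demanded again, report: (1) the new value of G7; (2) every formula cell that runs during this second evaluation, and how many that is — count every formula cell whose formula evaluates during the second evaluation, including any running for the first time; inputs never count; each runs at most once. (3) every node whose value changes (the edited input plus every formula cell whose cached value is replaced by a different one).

G7 now evaluates to 96.
Run set: B2, C8, E8, G7 (4 run).
Changed values: A9, B2, C8, E8, G7.

Initial pass — values computed on the first demand:
  E8 = ABS(2) = 2
  C8 = MAX(2, 2) = 2
  B2 = 2 + 4 = 6
  G7 = 2 * 6 = 12

Second demand — change propagation:
  E8: re-runs because A9 2->-8; new result 8.
  C8: re-runs because A9 2->-8; E8 2->8; new result 8.
  B2: re-runs because C8 2->8; new result 12.
  G7: re-runs because C8 2->8; B2 6->12; new result 96.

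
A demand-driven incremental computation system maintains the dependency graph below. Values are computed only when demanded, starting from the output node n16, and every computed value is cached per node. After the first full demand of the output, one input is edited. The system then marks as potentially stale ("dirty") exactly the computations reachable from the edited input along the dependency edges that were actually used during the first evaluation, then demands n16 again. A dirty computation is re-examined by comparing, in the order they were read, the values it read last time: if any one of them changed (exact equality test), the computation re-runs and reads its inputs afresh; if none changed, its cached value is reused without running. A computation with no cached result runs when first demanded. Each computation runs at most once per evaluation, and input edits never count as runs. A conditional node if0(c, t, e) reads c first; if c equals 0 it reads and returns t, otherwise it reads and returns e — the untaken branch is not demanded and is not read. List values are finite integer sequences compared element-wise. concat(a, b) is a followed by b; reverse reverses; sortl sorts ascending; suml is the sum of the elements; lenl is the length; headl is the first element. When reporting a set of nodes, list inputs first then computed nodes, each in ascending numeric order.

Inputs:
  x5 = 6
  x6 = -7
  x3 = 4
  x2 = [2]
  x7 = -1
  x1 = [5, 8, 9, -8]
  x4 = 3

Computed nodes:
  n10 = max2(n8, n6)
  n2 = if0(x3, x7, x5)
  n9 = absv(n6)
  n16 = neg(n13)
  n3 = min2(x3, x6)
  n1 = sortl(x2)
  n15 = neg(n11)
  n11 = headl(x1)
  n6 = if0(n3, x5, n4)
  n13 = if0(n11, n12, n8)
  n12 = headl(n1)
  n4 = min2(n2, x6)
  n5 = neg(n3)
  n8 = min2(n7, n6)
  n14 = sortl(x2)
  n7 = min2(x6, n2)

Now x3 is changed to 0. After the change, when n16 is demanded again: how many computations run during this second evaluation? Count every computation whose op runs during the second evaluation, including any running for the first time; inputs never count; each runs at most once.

First evaluation (everything demanded from the output):
  n2 = if0(x3=4 -> else branch x5) = 6
  n3 = min2(4, -7) = -7
  n4 = min2(6, -7) = -7
  n6 = if0(n3=-7 -> else branch n4) = -7
  n7 = min2(-7, 6) = -7
  n8 = min2(-7, -7) = -7
  n11 = headl([5, 8, 9, -8]) = 5
  n13 = if0(n11=5 -> else branch n8) = -7
  n16 = neg(-7) = 7

Propagation after the edit:
  n2: runs — x3 4->0; result -1.
  n3: runs — x3 4->0; result -7 (same value as before).
  n4: runs — n2 6->-1; result -7 (same value as before).
  n6: checked — values it read are unchanged (n3 unchanged, n4 unchanged); reused cached -7 without running.
  n7: runs — n2 6->-1; result -7 (same value as before).
  n8: checked — values it read are unchanged (n7 unchanged, n6 unchanged); reused cached -7 without running.
  n13: checked — values it read are unchanged (n11 unchanged, n8 unchanged); reused cached -7 without running.
  n16: checked — values it read are unchanged (n13 unchanged); reused cached 7 without running.

Key observation: the cutoff stops propagation at n6 — its inputs' values are unchanged, so it reuses its cache.

Computations that run: n2, n3, n4, n7 — 4 in total.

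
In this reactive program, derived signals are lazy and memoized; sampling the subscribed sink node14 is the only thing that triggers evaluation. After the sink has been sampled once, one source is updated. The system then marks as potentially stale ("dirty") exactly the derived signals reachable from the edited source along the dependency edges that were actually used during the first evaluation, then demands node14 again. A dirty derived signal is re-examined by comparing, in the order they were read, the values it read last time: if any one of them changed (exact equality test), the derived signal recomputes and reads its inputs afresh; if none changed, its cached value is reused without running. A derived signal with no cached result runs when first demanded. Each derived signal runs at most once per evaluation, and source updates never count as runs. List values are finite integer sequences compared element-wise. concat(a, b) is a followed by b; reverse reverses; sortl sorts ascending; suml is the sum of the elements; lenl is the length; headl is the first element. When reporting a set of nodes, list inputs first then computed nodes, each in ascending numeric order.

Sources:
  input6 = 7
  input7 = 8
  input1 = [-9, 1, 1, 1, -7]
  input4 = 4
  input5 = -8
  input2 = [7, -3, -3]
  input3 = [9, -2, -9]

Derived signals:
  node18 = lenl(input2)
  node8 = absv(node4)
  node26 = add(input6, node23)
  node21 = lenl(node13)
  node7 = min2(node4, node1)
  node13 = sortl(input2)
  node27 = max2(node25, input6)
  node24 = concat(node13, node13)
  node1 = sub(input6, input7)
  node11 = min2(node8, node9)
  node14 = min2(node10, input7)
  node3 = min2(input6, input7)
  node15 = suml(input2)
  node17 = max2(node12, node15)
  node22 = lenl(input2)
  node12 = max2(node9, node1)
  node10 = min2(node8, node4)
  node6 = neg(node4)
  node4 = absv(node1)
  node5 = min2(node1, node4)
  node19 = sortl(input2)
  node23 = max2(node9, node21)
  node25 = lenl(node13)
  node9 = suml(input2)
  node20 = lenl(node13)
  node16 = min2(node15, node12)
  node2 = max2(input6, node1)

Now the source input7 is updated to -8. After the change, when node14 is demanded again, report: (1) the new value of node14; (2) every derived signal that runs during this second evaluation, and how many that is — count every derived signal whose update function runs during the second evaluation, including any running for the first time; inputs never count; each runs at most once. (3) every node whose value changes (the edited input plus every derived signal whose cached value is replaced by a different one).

First demand of the output computes:
  node1 = sub(7, 8) = -1
  node4 = absv(-1) = 1
  node8 = absv(1) = 1
  node10 = min2(1, 1) = 1
  node14 = min2(1, 8) = 1

After the edit, cleaning proceeds:
  node1: a read changed (input7 8->-8) — executes, giving 15.
  node4: a read changed (node1 -1->15) — executes, giving 15.
  node8: a read changed (node4 1->15) — executes, giving 15.
  node10: a read changed (node8 1->15; node4 1->15) — executes, giving 15.
  node14: a read changed (node10 1->15; input7 8->-8) — executes, giving -8.

Demanding node14 again yields -8.
5 derived signals run: node1, node4, node8, node10, node14.
The nodes whose values change: input7, node1, node4, node8, node10, node14.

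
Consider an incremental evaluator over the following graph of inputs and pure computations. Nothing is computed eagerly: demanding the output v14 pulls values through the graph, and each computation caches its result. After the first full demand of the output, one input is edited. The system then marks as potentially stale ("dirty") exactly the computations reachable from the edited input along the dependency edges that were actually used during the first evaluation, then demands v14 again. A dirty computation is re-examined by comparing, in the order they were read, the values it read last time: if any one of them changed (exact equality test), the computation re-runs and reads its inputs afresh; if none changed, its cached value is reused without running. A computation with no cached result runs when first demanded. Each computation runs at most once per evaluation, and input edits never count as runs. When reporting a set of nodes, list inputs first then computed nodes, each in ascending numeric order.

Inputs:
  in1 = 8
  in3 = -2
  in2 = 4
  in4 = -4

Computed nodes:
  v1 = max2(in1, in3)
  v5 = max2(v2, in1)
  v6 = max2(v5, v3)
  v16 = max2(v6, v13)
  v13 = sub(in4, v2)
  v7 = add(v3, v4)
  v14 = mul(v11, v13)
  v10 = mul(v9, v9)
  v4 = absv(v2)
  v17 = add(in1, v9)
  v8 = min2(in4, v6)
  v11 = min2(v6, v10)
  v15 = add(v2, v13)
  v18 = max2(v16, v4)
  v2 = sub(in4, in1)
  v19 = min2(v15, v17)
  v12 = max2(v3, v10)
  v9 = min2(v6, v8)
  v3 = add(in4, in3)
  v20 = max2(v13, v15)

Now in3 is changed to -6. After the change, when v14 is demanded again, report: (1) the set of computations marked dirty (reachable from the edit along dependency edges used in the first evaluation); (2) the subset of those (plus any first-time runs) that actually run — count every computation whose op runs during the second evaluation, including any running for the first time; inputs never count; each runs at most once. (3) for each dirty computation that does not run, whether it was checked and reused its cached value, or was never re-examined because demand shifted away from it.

Initial pass — values computed on the first demand:
  v2 = sub(-4, 8) = -12
  v3 = add(-4, -2) = -6
  v5 = max2(-12, 8) = 8
  v6 = max2(8, -6) = 8
  v8 = min2(-4, 8) = -4
  v9 = min2(8, -4) = -4
  v10 = mul(-4, -4) = 16
  v11 = min2(8, 16) = 8
  v13 = sub(-4, -12) = 8
  v14 = mul(8, 8) = 64

Second demand — change propagation:
  v3: re-runs because in3 -2->-6; new result -10.
  v6: re-runs because v3 -6->-10; new result 8 (unchanged).
  v8: re-examined; everything it read last time is the same (in4 unchanged, v6 unchanged) — cache -4 kept, no run.
  v9: re-examined; everything it read last time is the same (v6 unchanged, v8 unchanged) — cache -4 kept, no run.
  v10: re-examined; everything it read last time is the same (v9 unchanged, v9 unchanged) — cache 16 kept, no run.
  v11: re-examined; everything it read last time is the same (v6 unchanged, v10 unchanged) — cache 8 kept, no run.
  v14: re-examined; everything it read last time is the same (v11 unchanged, v13 unchanged) — cache 64 kept, no run.

The important point: v6 recomputes to an identical value, and the output ends up unchanged.

Dirty set: v3, v6, v8, v9, v10, v11, v14.
Run set: v3, v6 (2 run).
Re-examined without running (cache reused): v8, v9, v10, v11, v14.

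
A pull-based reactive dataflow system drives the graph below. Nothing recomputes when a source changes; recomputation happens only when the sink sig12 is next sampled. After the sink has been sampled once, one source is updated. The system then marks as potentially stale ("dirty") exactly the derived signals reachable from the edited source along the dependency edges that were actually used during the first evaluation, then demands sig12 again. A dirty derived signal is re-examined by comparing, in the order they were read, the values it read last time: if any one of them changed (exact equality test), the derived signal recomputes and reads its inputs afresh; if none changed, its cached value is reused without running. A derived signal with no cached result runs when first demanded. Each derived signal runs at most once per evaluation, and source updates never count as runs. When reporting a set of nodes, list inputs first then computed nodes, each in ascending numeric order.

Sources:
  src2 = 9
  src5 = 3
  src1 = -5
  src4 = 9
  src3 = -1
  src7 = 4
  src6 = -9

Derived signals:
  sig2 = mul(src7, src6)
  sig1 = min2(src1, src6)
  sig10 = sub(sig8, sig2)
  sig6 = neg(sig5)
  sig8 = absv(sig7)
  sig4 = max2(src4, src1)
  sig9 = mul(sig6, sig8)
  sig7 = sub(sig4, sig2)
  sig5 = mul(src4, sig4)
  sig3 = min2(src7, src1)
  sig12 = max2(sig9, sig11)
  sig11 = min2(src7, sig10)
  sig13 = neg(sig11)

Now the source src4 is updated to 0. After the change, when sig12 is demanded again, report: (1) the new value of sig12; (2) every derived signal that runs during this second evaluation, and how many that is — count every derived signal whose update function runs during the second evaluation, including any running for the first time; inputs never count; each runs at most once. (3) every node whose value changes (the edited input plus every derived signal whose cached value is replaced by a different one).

New value of sig12: 4.
Derived signals that run: sig4, sig5, sig6, sig7, sig8, sig9, sig10, sig11, sig12 — 9 in total.
Values that change: src4, sig4, sig5, sig6, sig7, sig8, sig9, sig10.

First evaluation (everything demanded from the output):
  sig2 = mul(4, -9) = -36
  sig4 = max2(9, -5) = 9
  sig5 = mul(9, 9) = 81
  sig6 = neg(81) = -81
  sig7 = sub(9, -36) = 45
  sig8 = absv(45) = 45
  sig9 = mul(-81, 45) = -3645
  sig10 = sub(45, -36) = 81
  sig11 = min2(4, 81) = 4
  sig12 = max2(-3645, 4) = 4

Propagation after the edit:
  sig4: runs — src4 9->0; result 0.
  sig5: runs — src4 9->0; sig4 9->0; result 0.
  sig6: runs — sig5 81->0; result 0.
  sig7: runs — sig4 9->0; result 36.
  sig8: runs — sig7 45->36; result 36.
  sig9: runs — sig6 -81->0; sig8 45->36; result 0.
  sig10: runs — sig8 45->36; result 72.
  sig11: runs — sig10 81->72; result 4 (same value as before).
  sig12: runs — sig9 -3645->0; result 4 (same value as before).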